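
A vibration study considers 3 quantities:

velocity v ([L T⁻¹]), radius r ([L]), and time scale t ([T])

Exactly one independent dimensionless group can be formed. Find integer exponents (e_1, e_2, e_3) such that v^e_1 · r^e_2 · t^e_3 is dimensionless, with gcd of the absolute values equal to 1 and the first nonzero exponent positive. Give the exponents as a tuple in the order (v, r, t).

(1, -1, 1)

L: e_1·(1) + e_2·(1) + e_3·(0) = 0
T: e_1·(-1) + e_2·(0) + e_3·(1) = 0
Solving this homogeneous linear system for the smallest-integer solution (first nonzero entry positive) gives (1, -1, 1).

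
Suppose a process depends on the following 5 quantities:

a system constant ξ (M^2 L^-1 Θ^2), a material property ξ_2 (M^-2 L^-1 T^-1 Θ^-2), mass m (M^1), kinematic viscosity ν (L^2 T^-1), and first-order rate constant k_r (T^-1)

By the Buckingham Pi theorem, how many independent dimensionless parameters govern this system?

1

There are 5 variables and 4 base dimensions (M, L, T, Θ).
The dimension matrix has rank 4.
Independent dimensionless groups: 5 − 4 = 1.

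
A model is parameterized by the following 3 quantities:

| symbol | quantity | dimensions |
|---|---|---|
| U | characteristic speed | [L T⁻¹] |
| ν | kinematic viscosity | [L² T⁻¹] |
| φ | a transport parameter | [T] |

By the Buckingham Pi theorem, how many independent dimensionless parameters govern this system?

There are 3 variables and 2 base dimensions (L, T).
The dimension matrix has rank 2.
Independent dimensionless groups: 3 − 2 = 1.

1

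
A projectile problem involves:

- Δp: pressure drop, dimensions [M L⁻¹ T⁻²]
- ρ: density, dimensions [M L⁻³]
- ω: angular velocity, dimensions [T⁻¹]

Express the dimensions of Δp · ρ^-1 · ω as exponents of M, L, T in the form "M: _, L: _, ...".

Collect each base-dimension exponent across the product:
  M: (1) − (1) + (0) = 0
  L: (-1) − (-3) + (0) = 2
  T: (-2) − (0) + (-1) = -3
So the dimensions are [L² T⁻³].

M: 0, L: 2, T: -3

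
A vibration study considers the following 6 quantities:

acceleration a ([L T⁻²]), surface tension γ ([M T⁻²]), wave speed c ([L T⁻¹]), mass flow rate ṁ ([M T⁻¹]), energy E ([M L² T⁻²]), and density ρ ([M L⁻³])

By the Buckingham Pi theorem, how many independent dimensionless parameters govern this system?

3

There are 6 variables and 3 base dimensions (M, L, T).
The dimension matrix has rank 3.
Independent dimensionless groups: 6 − 3 = 3.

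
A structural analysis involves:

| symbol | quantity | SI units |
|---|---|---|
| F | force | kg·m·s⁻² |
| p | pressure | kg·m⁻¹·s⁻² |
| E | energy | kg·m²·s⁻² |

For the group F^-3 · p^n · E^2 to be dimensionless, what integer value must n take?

1

Balance the M exponent: (1)·n from p, plus −3·(1) + 2·(1) = -1 from the rest, must sum to zero.
n − 1 = 0, so n = 1.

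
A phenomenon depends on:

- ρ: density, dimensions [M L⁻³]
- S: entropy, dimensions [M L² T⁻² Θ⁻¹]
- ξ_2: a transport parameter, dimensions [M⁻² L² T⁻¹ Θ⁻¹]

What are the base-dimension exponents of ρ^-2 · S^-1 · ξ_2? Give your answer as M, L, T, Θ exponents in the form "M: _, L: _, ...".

Collect each base-dimension exponent across the product:
  M: −2·(1) − (1) + (-2) = -5
  L: −2·(-3) − (2) + (2) = 6
  T: −2·(0) − (-2) + (-1) = 1
  Θ: −2·(0) − (-1) + (-1) = 0
So the dimensions are [M⁻⁵ L⁶ T].

M: -5, L: 6, T: 1, Θ: 0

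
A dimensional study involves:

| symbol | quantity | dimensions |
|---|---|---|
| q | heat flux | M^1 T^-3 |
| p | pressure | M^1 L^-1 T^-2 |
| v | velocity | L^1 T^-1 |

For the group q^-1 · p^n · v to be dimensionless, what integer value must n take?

1

Balance the M exponent: (1)·n from p, plus −(1) + (0) = -1 from the rest, must sum to zero.
n − 1 = 0, so n = 1.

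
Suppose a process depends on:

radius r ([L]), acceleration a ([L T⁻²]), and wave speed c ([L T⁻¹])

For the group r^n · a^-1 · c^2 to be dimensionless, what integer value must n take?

-1

Balance the L exponent: (1)·n from r, plus −(1) + 2·(1) = 1 from the rest, must sum to zero.
n + 1 = 0, so n = -1.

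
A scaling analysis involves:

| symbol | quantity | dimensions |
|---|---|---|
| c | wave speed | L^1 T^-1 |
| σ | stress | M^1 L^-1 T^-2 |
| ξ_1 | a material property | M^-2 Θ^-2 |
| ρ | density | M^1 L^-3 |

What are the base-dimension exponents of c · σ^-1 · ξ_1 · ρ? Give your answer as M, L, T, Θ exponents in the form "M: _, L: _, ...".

M: -2, L: -1, T: 1, Θ: -2

Collect each base-dimension exponent across the product:
  M: (0) − (1) + (-2) + (1) = -2
  L: (1) − (-1) + (0) + (-3) = -1
  T: (-1) − (-2) + (0) + (0) = 1
  Θ: (0) − (0) + (-2) + (0) = -2
So the dimensions are [M⁻² L⁻¹ T Θ⁻²].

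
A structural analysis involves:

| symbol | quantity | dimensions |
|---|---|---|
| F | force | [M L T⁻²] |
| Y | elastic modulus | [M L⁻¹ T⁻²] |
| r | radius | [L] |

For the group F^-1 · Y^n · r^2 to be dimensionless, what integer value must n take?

1

Balance the M exponent: (1)·n from Y, plus −(1) + 2·(0) = -1 from the rest, must sum to zero.
n − 1 = 0, so n = 1.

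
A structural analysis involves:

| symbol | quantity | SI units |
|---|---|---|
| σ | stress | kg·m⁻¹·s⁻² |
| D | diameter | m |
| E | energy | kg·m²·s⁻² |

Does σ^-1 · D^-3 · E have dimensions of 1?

Sum the exponent of each base dimension across the product:
  M: −[σ]_M − 3·[D]_M + [E]_M = −(1) − 3·(0) + (1) = 0
  L: −[σ]_L − 3·[D]_L + [E]_L = −(-1) − 3·(1) + (2) = 0
  T: −[σ]_T − 3·[D]_T + [E]_T = −(-2) − 3·(0) + (-2) = 0
  Θ: −[σ]_Θ − 3·[D]_Θ + [E]_Θ = −(0) − 3·(0) + (0) = 0
All base exponents vanish — dimensionless.

yes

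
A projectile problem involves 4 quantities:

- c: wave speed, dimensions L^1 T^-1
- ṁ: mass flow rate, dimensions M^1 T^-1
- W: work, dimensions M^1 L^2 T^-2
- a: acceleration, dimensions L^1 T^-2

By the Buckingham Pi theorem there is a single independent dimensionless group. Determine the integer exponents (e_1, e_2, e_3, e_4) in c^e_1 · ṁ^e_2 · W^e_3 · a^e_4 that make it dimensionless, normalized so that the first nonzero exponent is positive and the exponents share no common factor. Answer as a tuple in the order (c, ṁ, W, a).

(3, 1, -1, -1)

M: e_1·(0) + e_2·(1) + e_3·(1) + e_4·(0) = 0
L: e_1·(1) + e_2·(0) + e_3·(2) + e_4·(1) = 0
T: e_1·(-1) + e_2·(-1) + e_3·(-2) + e_4·(-2) = 0
Solving this homogeneous linear system for the smallest-integer solution (first nonzero entry positive) gives (3, 1, -1, -1).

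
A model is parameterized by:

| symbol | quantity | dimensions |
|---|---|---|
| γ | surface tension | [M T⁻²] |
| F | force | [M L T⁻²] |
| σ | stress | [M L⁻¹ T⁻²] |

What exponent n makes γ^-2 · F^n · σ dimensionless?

Balance the M exponent: (1)·n from F, plus −2·(1) + (1) = -1 from the rest, must sum to zero.
n − 1 = 0, so n = 1.

1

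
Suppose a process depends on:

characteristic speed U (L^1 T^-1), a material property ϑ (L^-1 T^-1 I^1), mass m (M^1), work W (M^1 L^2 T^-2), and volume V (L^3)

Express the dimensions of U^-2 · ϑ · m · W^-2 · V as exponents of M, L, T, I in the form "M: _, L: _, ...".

M: -1, L: -4, T: 5, I: 1

Collect each base-dimension exponent across the product:
  M: −2·(0) + (0) + (1) − 2·(1) + (0) = -1
  L: −2·(1) + (-1) + (0) − 2·(2) + (3) = -4
  T: −2·(-1) + (-1) + (0) − 2·(-2) + (0) = 5
  I: −2·(0) + (1) + (0) − 2·(0) + (0) = 1
So the dimensions are [M⁻¹ L⁻⁴ T⁵ I].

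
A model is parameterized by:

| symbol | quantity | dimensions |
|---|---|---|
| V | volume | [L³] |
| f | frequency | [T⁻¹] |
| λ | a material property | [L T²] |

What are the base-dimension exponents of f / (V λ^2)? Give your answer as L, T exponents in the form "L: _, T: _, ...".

L: -5, T: -5

Collect each base-dimension exponent across the product:
  L: −(3) + (0) − 2·(1) = -5
  T: −(0) + (-1) − 2·(2) = -5
So the dimensions are [L⁻⁵ T⁻⁵].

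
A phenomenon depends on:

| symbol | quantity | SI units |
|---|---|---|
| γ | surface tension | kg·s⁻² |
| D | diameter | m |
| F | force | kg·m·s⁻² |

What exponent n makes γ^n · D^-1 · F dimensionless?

Balance the M exponent: (1)·n from γ, plus −(0) + (1) = 1 from the rest, must sum to zero.
n + 1 = 0, so n = -1.

-1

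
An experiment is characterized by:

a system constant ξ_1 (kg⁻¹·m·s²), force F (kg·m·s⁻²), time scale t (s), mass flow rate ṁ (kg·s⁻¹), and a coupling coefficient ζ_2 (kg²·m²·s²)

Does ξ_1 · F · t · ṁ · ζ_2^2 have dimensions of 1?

Sum the exponent of each base dimension across the product:
  M: [ξ_1]_M + [F]_M + [t]_M + [ṁ]_M + 2·[ζ_2]_M = (-1) + (1) + (0) + (1) + 2·(2) = 5
  L: [ξ_1]_L + [F]_L + [t]_L + [ṁ]_L + 2·[ζ_2]_L = (1) + (1) + (0) + (0) + 2·(2) = 6
  T: [ξ_1]_T + [F]_T + [t]_T + [ṁ]_T + 2·[ζ_2]_T = (2) + (-2) + (1) + (-1) + 2·(2) = 4
Net dimensions [M⁵ L⁶ T⁴] ≠ [1] — not dimensionless.

no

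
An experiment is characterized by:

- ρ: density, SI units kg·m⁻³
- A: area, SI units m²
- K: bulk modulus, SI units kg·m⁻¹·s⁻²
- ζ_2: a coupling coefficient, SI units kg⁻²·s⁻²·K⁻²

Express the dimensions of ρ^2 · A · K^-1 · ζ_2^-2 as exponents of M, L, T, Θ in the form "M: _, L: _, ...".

M: 5, L: -3, T: 6, Θ: 4

Collect each base-dimension exponent across the product:
  M: 2·(1) + (0) − (1) − 2·(-2) = 5
  L: 2·(-3) + (2) − (-1) − 2·(0) = -3
  T: 2·(0) + (0) − (-2) − 2·(-2) = 6
  Θ: 2·(0) + (0) − (0) − 2·(-2) = 4
So the dimensions are [M⁵ L⁻³ T⁶ Θ⁴].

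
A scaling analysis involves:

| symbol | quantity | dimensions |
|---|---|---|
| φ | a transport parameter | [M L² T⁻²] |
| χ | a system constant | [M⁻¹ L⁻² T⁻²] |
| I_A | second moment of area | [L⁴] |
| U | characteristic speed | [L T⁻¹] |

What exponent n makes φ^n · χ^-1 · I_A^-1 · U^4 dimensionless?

-1

Balance the M exponent: (1)·n from φ, plus −(-1) − (0) + 4·(0) = 1 from the rest, must sum to zero.
n + 1 = 0, so n = -1.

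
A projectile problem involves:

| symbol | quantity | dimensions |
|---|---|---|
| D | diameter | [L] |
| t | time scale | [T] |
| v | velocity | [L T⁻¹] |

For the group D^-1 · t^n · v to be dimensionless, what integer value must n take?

Balance the T exponent: (1)·n from t, plus −(0) + (-1) = -1 from the rest, must sum to zero.
n − 1 = 0, so n = 1.

1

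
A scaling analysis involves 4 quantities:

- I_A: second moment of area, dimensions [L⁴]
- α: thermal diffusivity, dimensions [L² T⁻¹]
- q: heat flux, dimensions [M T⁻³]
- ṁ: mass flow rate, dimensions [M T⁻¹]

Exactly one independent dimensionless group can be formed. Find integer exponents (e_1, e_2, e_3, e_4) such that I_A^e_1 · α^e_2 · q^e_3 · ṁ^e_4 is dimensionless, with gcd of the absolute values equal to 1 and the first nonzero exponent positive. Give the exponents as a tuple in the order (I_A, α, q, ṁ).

(1, -2, 1, -1)

M: e_1·(0) + e_2·(0) + e_3·(1) + e_4·(1) = 0
L: e_1·(4) + e_2·(2) + e_3·(0) + e_4·(0) = 0
T: e_1·(0) + e_2·(-1) + e_3·(-3) + e_4·(-1) = 0
Solving this homogeneous linear system for the smallest-integer solution (first nonzero entry positive) gives (1, -2, 1, -1).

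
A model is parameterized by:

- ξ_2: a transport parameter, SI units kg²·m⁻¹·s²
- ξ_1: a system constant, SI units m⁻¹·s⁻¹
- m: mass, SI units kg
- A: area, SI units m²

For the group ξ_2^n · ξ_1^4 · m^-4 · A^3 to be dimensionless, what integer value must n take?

Balance the M exponent: (2)·n from ξ_2, plus 4·(0) − 4·(1) + 3·(0) = -4 from the rest, must sum to zero.
2n − 4 = 0, so n = 2.

2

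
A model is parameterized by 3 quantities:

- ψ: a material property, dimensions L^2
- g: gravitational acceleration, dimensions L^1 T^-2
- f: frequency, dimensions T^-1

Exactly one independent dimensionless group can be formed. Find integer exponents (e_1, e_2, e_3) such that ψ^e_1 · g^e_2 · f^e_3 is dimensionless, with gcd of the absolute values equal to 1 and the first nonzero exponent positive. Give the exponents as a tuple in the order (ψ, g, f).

L: e_1·(2) + e_2·(1) + e_3·(0) = 0
T: e_1·(0) + e_2·(-2) + e_3·(-1) = 0
Solving this homogeneous linear system for the smallest-integer solution (first nonzero entry positive) gives (1, -2, 4).

(1, -2, 4)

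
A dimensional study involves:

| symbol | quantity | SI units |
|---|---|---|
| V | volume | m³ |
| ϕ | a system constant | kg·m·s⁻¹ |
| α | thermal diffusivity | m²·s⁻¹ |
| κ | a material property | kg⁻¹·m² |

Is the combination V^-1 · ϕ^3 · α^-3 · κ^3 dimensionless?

yes

Sum the exponent of each base dimension across the product:
  M: −[V]_M + 3·[ϕ]_M − 3·[α]_M + 3·[κ]_M = −(0) + 3·(1) − 3·(0) + 3·(-1) = 0
  L: −[V]_L + 3·[ϕ]_L − 3·[α]_L + 3·[κ]_L = −(3) + 3·(1) − 3·(2) + 3·(2) = 0
  T: −[V]_T + 3·[ϕ]_T − 3·[α]_T + 3·[κ]_T = −(0) + 3·(-1) − 3·(-1) + 3·(0) = 0
All base exponents vanish — dimensionless.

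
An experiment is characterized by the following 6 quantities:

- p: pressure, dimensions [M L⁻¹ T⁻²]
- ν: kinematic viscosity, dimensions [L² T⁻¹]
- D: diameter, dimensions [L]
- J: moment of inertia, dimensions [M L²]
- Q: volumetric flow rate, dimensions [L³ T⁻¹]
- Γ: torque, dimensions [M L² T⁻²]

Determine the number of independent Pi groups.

There are 6 variables and 3 base dimensions (M, L, T).
The dimension matrix has rank 3.
Independent dimensionless groups: 6 − 3 = 3.

3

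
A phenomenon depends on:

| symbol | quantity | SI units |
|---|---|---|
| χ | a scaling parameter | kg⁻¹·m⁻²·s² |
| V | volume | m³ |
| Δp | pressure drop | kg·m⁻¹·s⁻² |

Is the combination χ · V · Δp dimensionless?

yes

Sum the exponent of each base dimension across the product:
  M: [χ]_M + [V]_M + [Δp]_M = (-1) + (0) + (1) = 0
  L: [χ]_L + [V]_L + [Δp]_L = (-2) + (3) + (-1) = 0
  T: [χ]_T + [V]_T + [Δp]_T = (2) + (0) + (-2) = 0
All base exponents vanish — dimensionless.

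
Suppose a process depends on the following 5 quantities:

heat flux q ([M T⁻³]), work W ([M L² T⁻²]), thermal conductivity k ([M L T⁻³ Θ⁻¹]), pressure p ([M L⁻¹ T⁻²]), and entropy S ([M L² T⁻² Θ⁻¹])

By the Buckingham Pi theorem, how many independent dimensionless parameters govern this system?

1

There are 5 variables and 4 base dimensions (M, L, T, Θ).
The dimension matrix has rank 4.
Independent dimensionless groups: 5 − 4 = 1.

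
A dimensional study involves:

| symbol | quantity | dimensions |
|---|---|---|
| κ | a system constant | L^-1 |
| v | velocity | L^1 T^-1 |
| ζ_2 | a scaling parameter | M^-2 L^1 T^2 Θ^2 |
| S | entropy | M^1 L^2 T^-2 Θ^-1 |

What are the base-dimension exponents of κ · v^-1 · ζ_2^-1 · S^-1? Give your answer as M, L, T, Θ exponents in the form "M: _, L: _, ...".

M: 1, L: -5, T: 1, Θ: -1

Collect each base-dimension exponent across the product:
  M: (0) − (0) − (-2) − (1) = 1
  L: (-1) − (1) − (1) − (2) = -5
  T: (0) − (-1) − (2) − (-2) = 1
  Θ: (0) − (0) − (2) − (-1) = -1
So the dimensions are [M L⁻⁵ T Θ⁻¹].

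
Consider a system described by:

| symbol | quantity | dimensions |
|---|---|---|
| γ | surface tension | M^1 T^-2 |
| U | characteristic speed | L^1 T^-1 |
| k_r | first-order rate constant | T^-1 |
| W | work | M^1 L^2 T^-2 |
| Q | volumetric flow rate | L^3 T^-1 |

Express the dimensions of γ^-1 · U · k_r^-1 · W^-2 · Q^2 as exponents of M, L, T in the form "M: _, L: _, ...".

M: -3, L: 3, T: 4

Collect each base-dimension exponent across the product:
  M: −(1) + (0) − (0) − 2·(1) + 2·(0) = -3
  L: −(0) + (1) − (0) − 2·(2) + 2·(3) = 3
  T: −(-2) + (-1) − (-1) − 2·(-2) + 2·(-1) = 4
So the dimensions are [M⁻³ L³ T⁴].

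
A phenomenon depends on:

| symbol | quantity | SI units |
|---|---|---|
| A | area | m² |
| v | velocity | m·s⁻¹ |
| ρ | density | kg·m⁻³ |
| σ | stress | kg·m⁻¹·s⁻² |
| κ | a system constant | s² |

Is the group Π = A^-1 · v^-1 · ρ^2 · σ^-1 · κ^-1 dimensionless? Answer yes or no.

no

Sum the exponent of each base dimension across the product:
  M: −[A]_M − [v]_M + 2·[ρ]_M − [σ]_M − [κ]_M = −(0) − (0) + 2·(1) − (1) − (0) = 1
  L: −[A]_L − [v]_L + 2·[ρ]_L − [σ]_L − [κ]_L = −(2) − (1) + 2·(-3) − (-1) − (0) = -8
  T: −[A]_T − [v]_T + 2·[ρ]_T − [σ]_T − [κ]_T = −(0) − (-1) + 2·(0) − (-2) − (2) = 1
Net dimensions [M L⁻⁸ T] ≠ [1] — not dimensionless.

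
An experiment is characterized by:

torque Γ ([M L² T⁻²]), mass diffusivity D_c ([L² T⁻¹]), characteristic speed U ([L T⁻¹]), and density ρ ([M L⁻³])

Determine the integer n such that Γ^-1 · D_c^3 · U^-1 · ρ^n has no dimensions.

Balance the M exponent: (1)·n from ρ, plus −(1) + 3·(0) − (0) = -1 from the rest, must sum to zero.
n − 1 = 0, so n = 1.

1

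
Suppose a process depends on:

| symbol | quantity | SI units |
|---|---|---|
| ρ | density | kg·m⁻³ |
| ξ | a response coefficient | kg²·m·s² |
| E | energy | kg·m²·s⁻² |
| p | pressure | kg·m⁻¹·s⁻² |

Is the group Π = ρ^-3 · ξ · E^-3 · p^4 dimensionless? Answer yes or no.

Sum the exponent of each base dimension across the product:
  M: −3·[ρ]_M + [ξ]_M − 3·[E]_M + 4·[p]_M = −3·(1) + (2) − 3·(1) + 4·(1) = 0
  L: −3·[ρ]_L + [ξ]_L − 3·[E]_L + 4·[p]_L = −3·(-3) + (1) − 3·(2) + 4·(-1) = 0
  T: −3·[ρ]_T + [ξ]_T − 3·[E]_T + 4·[p]_T = −3·(0) + (2) − 3·(-2) + 4·(-2) = 0
All base exponents vanish — dimensionless.

yes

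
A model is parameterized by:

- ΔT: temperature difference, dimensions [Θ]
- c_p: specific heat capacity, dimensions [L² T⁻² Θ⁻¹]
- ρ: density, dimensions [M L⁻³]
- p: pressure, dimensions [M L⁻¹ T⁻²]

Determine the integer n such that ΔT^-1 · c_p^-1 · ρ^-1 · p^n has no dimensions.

Balance the M exponent: (1)·n from p, plus −(0) − (0) − (1) = -1 from the rest, must sum to zero.
n − 1 = 0, so n = 1.

1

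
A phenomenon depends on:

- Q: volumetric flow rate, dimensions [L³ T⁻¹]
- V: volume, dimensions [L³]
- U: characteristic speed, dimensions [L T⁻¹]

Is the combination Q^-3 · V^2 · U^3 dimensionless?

yes

Sum the exponent of each base dimension across the product:
  M: −3·[Q]_M + 2·[V]_M + 3·[U]_M = −3·(0) + 2·(0) + 3·(0) = 0
  L: −3·[Q]_L + 2·[V]_L + 3·[U]_L = −3·(3) + 2·(3) + 3·(1) = 0
  T: −3·[Q]_T + 2·[V]_T + 3·[U]_T = −3·(-1) + 2·(0) + 3·(-1) = 0
All base exponents vanish — dimensionless.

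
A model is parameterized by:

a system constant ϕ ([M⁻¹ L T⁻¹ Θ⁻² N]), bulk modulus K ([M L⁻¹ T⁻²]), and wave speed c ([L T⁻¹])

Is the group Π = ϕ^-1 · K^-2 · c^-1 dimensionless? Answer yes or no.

Sum the exponent of each base dimension across the product:
  M: −[ϕ]_M − 2·[K]_M − [c]_M = −(-1) − 2·(1) − (0) = -1
  L: −[ϕ]_L − 2·[K]_L − [c]_L = −(1) − 2·(-1) − (1) = 0
  T: −[ϕ]_T − 2·[K]_T − [c]_T = −(-1) − 2·(-2) − (-1) = 6
  Θ: −[ϕ]_Θ − 2·[K]_Θ − [c]_Θ = −(-2) − 2·(0) − (0) = 2
  N: −[ϕ]_N − 2·[K]_N − [c]_N = −(1) − 2·(0) − (0) = -1
Net dimensions [M⁻¹ T⁶ Θ² N⁻¹] ≠ [1] — not dimensionless.

no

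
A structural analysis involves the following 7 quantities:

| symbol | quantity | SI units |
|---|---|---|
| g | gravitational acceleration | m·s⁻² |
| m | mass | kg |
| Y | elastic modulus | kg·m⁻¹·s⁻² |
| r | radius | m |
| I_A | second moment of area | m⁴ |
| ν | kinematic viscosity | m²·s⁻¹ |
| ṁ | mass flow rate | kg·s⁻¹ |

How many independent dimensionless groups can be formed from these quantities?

There are 7 variables and 3 base dimensions (M, L, T).
The dimension matrix has rank 3.
Independent dimensionless groups: 7 − 3 = 4.

4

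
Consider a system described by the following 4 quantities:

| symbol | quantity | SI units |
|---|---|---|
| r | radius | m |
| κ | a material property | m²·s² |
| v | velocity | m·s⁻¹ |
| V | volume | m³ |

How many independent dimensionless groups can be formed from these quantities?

There are 4 variables and 2 base dimensions (L, T).
The dimension matrix has rank 2.
Independent dimensionless groups: 4 − 2 = 2.

2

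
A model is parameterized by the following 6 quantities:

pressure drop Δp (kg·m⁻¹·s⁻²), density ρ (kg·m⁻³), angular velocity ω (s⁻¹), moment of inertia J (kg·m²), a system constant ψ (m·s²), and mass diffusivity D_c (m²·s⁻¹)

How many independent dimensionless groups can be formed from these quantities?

3

There are 6 variables and 3 base dimensions (M, L, T).
The dimension matrix has rank 3.
Independent dimensionless groups: 6 − 3 = 3.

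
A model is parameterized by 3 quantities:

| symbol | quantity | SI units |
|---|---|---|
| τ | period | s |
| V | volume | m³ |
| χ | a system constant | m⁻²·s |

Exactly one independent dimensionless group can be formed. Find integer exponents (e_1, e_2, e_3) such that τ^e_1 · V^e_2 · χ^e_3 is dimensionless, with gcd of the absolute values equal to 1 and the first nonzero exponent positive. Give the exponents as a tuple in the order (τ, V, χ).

L: e_1·(0) + e_2·(3) + e_3·(-2) = 0
T: e_1·(1) + e_2·(0) + e_3·(1) = 0
Solving this homogeneous linear system for the smallest-integer solution (first nonzero entry positive) gives (3, -2, -3).

(3, -2, -3)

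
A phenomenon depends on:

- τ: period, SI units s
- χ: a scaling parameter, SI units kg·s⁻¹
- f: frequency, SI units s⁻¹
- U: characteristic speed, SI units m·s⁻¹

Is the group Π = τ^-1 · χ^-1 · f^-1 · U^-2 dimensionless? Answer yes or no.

no

Sum the exponent of each base dimension across the product:
  M: −[τ]_M − [χ]_M − [f]_M − 2·[U]_M = −(0) − (1) − (0) − 2·(0) = -1
  L: −[τ]_L − [χ]_L − [f]_L − 2·[U]_L = −(0) − (0) − (0) − 2·(1) = -2
  T: −[τ]_T − [χ]_T − [f]_T − 2·[U]_T = −(1) − (-1) − (-1) − 2·(-1) = 3
Net dimensions [M⁻¹ L⁻² T³] ≠ [1] — not dimensionless.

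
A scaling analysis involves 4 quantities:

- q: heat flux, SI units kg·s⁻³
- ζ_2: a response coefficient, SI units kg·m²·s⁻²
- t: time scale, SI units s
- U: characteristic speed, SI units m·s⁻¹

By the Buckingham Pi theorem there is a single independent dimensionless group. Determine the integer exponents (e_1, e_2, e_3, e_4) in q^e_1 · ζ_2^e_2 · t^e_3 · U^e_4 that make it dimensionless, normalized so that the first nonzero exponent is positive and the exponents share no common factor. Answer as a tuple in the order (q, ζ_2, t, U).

(1, -1, 3, 2)

M: e_1·(1) + e_2·(1) + e_3·(0) + e_4·(0) = 0
L: e_1·(0) + e_2·(2) + e_3·(0) + e_4·(1) = 0
T: e_1·(-3) + e_2·(-2) + e_3·(1) + e_4·(-1) = 0
Solving this homogeneous linear system for the smallest-integer solution (first nonzero entry positive) gives (1, -1, 3, 2).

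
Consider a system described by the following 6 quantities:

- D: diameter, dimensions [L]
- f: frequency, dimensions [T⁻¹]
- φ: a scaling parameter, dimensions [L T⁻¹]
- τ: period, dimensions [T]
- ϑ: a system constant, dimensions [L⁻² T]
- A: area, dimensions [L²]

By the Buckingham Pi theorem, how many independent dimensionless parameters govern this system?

There are 6 variables and 2 base dimensions (L, T).
The dimension matrix has rank 2.
Independent dimensionless groups: 6 − 2 = 4.

4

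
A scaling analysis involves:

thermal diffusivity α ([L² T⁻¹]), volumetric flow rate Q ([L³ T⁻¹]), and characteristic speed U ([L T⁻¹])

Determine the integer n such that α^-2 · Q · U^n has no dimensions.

1

Balance the L exponent: (1)·n from U, plus −2·(2) + (3) = -1 from the rest, must sum to zero.
n − 1 = 0, so n = 1.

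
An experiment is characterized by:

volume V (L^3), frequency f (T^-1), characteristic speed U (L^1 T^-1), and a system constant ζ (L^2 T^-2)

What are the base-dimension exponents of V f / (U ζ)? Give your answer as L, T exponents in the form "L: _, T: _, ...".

Collect each base-dimension exponent across the product:
  L: (3) + (0) − (1) − (2) = 0
  T: (0) + (-1) − (-1) − (-2) = 2
So the dimensions are [T²].

L: 0, T: 2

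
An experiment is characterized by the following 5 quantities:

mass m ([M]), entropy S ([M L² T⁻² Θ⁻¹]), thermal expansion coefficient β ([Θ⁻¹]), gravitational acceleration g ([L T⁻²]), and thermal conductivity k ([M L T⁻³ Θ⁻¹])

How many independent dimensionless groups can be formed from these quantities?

1

There are 5 variables and 4 base dimensions (M, L, T, Θ).
The dimension matrix has rank 4.
Independent dimensionless groups: 5 − 4 = 1.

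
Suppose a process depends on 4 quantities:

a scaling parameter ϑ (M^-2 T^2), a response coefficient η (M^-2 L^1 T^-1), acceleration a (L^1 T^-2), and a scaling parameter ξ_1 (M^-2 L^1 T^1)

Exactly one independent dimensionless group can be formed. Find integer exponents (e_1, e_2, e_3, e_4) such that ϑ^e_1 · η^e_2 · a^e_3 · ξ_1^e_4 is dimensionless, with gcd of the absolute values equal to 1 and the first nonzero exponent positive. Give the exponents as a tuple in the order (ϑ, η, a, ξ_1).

(2, -1, 2, -1)

M: e_1·(-2) + e_2·(-2) + e_3·(0) + e_4·(-2) = 0
L: e_1·(0) + e_2·(1) + e_3·(1) + e_4·(1) = 0
T: e_1·(2) + e_2·(-1) + e_3·(-2) + e_4·(1) = 0
Solving this homogeneous linear system for the smallest-integer solution (first nonzero entry positive) gives (2, -1, 2, -1).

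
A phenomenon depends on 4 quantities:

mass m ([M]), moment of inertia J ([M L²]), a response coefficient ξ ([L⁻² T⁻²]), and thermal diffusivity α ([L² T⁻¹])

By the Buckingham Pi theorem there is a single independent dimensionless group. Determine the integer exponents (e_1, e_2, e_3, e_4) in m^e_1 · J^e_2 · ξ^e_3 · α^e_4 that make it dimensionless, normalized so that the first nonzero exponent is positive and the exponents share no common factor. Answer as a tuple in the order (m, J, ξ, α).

(3, -3, -1, 2)

M: e_1·(1) + e_2·(1) + e_3·(0) + e_4·(0) = 0
L: e_1·(0) + e_2·(2) + e_3·(-2) + e_4·(2) = 0
T: e_1·(0) + e_2·(0) + e_3·(-2) + e_4·(-1) = 0
Solving this homogeneous linear system for the smallest-integer solution (first nonzero entry positive) gives (3, -3, -1, 2).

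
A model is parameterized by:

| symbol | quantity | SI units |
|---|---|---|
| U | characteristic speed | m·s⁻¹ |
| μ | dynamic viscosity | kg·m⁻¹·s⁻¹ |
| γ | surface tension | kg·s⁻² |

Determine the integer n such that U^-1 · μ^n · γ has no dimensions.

-1

Balance the M exponent: (1)·n from μ, plus −(0) + (1) = 1 from the rest, must sum to zero.
n + 1 = 0, so n = -1.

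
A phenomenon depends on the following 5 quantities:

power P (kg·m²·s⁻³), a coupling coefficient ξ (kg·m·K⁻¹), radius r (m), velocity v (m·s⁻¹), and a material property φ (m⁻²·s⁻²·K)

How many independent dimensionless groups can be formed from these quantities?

There are 5 variables and 4 base dimensions (M, L, T, Θ).
The dimension matrix has rank 4.
Independent dimensionless groups: 5 − 4 = 1.

1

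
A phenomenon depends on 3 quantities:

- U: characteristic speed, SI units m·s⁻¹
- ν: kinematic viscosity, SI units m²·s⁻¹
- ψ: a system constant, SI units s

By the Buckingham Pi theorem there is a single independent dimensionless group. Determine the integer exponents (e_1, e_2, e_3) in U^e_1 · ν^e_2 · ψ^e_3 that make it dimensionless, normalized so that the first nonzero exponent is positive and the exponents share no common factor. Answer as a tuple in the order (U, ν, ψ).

L: e_1·(1) + e_2·(2) + e_3·(0) = 0
T: e_1·(-1) + e_2·(-1) + e_3·(1) = 0
Solving this homogeneous linear system for the smallest-integer solution (first nonzero entry positive) gives (2, -1, 1).

(2, -1, 1)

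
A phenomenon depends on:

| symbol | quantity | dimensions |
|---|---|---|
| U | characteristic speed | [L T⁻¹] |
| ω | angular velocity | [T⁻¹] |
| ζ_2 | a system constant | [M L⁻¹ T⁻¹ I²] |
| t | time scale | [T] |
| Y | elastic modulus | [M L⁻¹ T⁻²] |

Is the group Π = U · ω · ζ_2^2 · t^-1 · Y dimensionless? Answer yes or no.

Sum the exponent of each base dimension across the product:
  M: [U]_M + [ω]_M + 2·[ζ_2]_M − [t]_M + [Y]_M = (0) + (0) + 2·(1) − (0) + (1) = 3
  L: [U]_L + [ω]_L + 2·[ζ_2]_L − [t]_L + [Y]_L = (1) + (0) + 2·(-1) − (0) + (-1) = -2
  T: [U]_T + [ω]_T + 2·[ζ_2]_T − [t]_T + [Y]_T = (-1) + (-1) + 2·(-1) − (1) + (-2) = -7
  I: [U]_I + [ω]_I + 2·[ζ_2]_I − [t]_I + [Y]_I = (0) + (0) + 2·(2) − (0) + (0) = 4
Net dimensions [M³ L⁻² T⁻⁷ I⁴] ≠ [1] — not dimensionless.

no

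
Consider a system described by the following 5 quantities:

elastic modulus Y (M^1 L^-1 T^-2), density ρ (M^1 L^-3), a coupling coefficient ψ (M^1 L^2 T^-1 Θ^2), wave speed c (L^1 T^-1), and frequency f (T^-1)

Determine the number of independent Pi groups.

1

There are 5 variables and 4 base dimensions (M, L, T, Θ).
The dimension matrix has rank 4.
Independent dimensionless groups: 5 − 4 = 1.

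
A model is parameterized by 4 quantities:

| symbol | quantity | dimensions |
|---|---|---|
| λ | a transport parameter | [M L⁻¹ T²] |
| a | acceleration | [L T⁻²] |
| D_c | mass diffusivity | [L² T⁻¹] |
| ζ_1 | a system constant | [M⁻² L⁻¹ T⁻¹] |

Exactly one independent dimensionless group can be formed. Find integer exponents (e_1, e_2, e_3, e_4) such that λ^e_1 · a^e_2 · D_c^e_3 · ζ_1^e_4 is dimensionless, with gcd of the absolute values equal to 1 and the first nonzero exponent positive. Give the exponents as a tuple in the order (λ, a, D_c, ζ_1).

(2, 1, 1, 1)

M: e_1·(1) + e_2·(0) + e_3·(0) + e_4·(-2) = 0
L: e_1·(-1) + e_2·(1) + e_3·(2) + e_4·(-1) = 0
T: e_1·(2) + e_2·(-2) + e_3·(-1) + e_4·(-1) = 0
Solving this homogeneous linear system for the smallest-integer solution (first nonzero entry positive) gives (2, 1, 1, 1).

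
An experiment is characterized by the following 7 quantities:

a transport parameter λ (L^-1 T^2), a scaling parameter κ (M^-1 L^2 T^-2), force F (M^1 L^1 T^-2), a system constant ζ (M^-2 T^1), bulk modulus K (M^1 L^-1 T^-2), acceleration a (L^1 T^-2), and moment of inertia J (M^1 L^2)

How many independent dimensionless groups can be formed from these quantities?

4

There are 7 variables and 3 base dimensions (M, L, T).
The dimension matrix has rank 3.
Independent dimensionless groups: 7 − 3 = 4.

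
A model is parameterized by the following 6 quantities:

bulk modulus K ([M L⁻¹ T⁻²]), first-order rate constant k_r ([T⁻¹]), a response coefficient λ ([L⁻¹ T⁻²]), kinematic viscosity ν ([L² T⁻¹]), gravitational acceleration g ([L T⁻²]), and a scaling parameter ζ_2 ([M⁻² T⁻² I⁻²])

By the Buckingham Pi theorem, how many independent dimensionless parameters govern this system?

There are 6 variables and 4 base dimensions (M, L, T, I).
The dimension matrix has rank 4.
Independent dimensionless groups: 6 − 4 = 2.

2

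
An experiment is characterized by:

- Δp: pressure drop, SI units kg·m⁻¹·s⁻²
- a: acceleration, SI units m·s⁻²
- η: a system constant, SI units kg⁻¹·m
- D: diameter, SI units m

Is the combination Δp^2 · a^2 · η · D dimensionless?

Sum the exponent of each base dimension across the product:
  M: 2·[Δp]_M + 2·[a]_M + [η]_M + [D]_M = 2·(1) + 2·(0) + (-1) + (0) = 1
  L: 2·[Δp]_L + 2·[a]_L + [η]_L + [D]_L = 2·(-1) + 2·(1) + (1) + (1) = 2
  T: 2·[Δp]_T + 2·[a]_T + [η]_T + [D]_T = 2·(-2) + 2·(-2) + (0) + (0) = -8
Net dimensions [M L² T⁻⁸] ≠ [1] — not dimensionless.

no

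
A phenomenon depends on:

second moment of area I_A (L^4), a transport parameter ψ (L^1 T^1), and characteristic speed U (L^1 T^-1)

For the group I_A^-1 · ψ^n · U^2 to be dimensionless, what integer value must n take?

2

Balance the L exponent: (1)·n from ψ, plus −(4) + 2·(1) = -2 from the rest, must sum to zero.
n − 2 = 0, so n = 2.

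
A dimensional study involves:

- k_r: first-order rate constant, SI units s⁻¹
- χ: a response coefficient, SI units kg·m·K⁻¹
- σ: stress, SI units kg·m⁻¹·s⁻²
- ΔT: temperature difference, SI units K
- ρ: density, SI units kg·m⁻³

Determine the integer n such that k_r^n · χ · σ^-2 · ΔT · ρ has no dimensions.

4

Balance the T exponent: (-1)·n from k_r, plus (0) − 2·(-2) + (0) + (0) = 4 from the rest, must sum to zero.
−n + 4 = 0, so n = 4.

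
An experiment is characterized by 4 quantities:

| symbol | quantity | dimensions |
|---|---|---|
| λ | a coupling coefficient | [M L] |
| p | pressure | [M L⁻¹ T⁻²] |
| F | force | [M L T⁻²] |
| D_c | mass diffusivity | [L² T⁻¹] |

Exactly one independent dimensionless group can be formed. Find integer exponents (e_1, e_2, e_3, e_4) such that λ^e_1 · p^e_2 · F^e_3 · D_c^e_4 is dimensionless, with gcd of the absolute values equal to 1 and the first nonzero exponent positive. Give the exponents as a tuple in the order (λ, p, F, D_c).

(1, 2, -3, 2)

M: e_1·(1) + e_2·(1) + e_3·(1) + e_4·(0) = 0
L: e_1·(1) + e_2·(-1) + e_3·(1) + e_4·(2) = 0
T: e_1·(0) + e_2·(-2) + e_3·(-2) + e_4·(-1) = 0
Solving this homogeneous linear system for the smallest-integer solution (first nonzero entry positive) gives (1, 2, -3, 2).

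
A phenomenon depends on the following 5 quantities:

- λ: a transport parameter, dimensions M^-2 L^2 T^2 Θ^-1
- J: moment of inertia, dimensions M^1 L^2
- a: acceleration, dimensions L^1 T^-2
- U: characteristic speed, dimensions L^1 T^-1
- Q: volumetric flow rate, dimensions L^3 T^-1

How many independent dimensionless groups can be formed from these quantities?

There are 5 variables and 4 base dimensions (M, L, T, Θ).
The dimension matrix has rank 4.
Independent dimensionless groups: 5 − 4 = 1.

1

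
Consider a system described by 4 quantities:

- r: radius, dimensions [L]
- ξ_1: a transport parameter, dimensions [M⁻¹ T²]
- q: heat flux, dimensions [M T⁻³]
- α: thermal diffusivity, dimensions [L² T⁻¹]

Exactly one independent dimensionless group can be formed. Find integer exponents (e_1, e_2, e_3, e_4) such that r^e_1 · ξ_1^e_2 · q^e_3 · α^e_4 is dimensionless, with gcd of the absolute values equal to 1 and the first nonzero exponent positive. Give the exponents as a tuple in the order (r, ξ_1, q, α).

(2, 1, 1, -1)

M: e_1·(0) + e_2·(-1) + e_3·(1) + e_4·(0) = 0
L: e_1·(1) + e_2·(0) + e_3·(0) + e_4·(2) = 0
T: e_1·(0) + e_2·(2) + e_3·(-3) + e_4·(-1) = 0
Solving this homogeneous linear system for the smallest-integer solution (first nonzero entry positive) gives (2, 1, 1, -1).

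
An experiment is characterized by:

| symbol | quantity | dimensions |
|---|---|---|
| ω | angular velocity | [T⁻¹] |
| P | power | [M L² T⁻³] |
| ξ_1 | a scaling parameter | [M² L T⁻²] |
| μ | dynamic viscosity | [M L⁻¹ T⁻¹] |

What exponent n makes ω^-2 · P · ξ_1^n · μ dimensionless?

Balance the M exponent: (2)·n from ξ_1, plus −2·(0) + (1) + (1) = 2 from the rest, must sum to zero.
2n + 2 = 0, so n = -1.

-1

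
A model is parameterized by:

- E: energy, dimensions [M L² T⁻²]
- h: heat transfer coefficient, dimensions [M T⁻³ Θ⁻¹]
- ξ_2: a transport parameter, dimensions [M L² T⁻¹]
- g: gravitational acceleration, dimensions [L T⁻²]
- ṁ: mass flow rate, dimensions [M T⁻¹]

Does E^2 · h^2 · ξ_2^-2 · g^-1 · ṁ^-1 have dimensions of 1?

Sum the exponent of each base dimension across the product:
  M: 2·[E]_M + 2·[h]_M − 2·[ξ_2]_M − [g]_M − [ṁ]_M = 2·(1) + 2·(1) − 2·(1) − (0) − (1) = 1
  L: 2·[E]_L + 2·[h]_L − 2·[ξ_2]_L − [g]_L − [ṁ]_L = 2·(2) + 2·(0) − 2·(2) − (1) − (0) = -1
  T: 2·[E]_T + 2·[h]_T − 2·[ξ_2]_T − [g]_T − [ṁ]_T = 2·(-2) + 2·(-3) − 2·(-1) − (-2) − (-1) = -5
  Θ: 2·[E]_Θ + 2·[h]_Θ − 2·[ξ_2]_Θ − [g]_Θ − [ṁ]_Θ = 2·(0) + 2·(-1) − 2·(0) − (0) − (0) = -2
Net dimensions [M L⁻¹ T⁻⁵ Θ⁻²] ≠ [1] — not dimensionless.

no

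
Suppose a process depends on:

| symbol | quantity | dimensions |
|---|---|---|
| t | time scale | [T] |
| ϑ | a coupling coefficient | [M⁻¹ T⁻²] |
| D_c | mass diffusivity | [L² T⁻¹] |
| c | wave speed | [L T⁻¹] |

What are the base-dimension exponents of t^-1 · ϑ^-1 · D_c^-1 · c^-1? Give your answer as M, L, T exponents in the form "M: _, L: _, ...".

Collect each base-dimension exponent across the product:
  M: −(0) − (-1) − (0) − (0) = 1
  L: −(0) − (0) − (2) − (1) = -3
  T: −(1) − (-2) − (-1) − (-1) = 3
So the dimensions are [M L⁻³ T³].

M: 1, L: -3, T: 3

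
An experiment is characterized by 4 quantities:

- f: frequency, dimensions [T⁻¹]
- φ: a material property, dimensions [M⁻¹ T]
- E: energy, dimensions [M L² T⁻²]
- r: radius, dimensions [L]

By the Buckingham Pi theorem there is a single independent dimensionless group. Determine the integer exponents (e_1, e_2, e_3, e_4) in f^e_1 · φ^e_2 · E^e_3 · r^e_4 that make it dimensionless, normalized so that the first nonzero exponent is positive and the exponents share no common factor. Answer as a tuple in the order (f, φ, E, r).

M: e_1·(0) + e_2·(-1) + e_3·(1) + e_4·(0) = 0
L: e_1·(0) + e_2·(0) + e_3·(2) + e_4·(1) = 0
T: e_1·(-1) + e_2·(1) + e_3·(-2) + e_4·(0) = 0
Solving this homogeneous linear system for the smallest-integer solution (first nonzero entry positive) gives (1, -1, -1, 2).

(1, -1, -1, 2)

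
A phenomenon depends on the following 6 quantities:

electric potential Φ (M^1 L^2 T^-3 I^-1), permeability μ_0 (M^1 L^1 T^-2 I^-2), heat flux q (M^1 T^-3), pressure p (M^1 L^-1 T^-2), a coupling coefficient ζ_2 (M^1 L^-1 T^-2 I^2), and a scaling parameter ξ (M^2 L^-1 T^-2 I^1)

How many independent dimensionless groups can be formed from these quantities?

There are 6 variables and 4 base dimensions (M, L, T, I).
The dimension matrix has rank 4.
Independent dimensionless groups: 6 − 4 = 2.

2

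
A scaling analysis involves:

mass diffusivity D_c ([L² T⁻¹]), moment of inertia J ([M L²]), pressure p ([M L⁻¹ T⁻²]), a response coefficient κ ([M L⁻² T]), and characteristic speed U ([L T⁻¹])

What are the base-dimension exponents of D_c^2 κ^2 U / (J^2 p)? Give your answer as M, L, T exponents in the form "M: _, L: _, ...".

M: -1, L: -2, T: 1

Collect each base-dimension exponent across the product:
  M: 2·(0) − 2·(1) − (1) + 2·(1) + (0) = -1
  L: 2·(2) − 2·(2) − (-1) + 2·(-2) + (1) = -2
  T: 2·(-1) − 2·(0) − (-2) + 2·(1) + (-1) = 1
So the dimensions are [M⁻¹ L⁻² T].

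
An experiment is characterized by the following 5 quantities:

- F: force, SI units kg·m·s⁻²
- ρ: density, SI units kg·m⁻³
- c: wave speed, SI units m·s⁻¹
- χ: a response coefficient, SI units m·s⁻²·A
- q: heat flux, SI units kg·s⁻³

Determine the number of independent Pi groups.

1

There are 5 variables and 4 base dimensions (M, L, T, I).
The dimension matrix has rank 4.
Independent dimensionless groups: 5 − 4 = 1.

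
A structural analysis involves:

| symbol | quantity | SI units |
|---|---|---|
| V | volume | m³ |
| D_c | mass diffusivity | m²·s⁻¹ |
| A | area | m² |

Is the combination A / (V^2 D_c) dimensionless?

no

Sum the exponent of each base dimension across the product:
  L: −2·[V]_L − [D_c]_L + [A]_L = −2·(3) − (2) + (2) = -6
  T: −2·[V]_T − [D_c]_T + [A]_T = −2·(0) − (-1) + (0) = 1
Net dimensions [L⁻⁶ T] ≠ [1] — not dimensionless.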